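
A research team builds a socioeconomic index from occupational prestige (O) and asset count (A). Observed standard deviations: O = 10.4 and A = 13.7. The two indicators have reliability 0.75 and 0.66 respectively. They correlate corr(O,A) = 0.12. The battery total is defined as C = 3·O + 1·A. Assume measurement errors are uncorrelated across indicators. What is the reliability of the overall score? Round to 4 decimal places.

0.7569

Var(C) = 3²·10.4² + 13.7² + 2·[3·10.4·13.7·0.12] = 1161.13 + 102.586 = 1263.72.
With uncorrelated errors the cross-covariances are all true-score covariance, so they carry over unchanged; only the diagonal terms shrink to ρᵢσᵢ².
True-score variance = [3²·10.4²·0.75 + 13.7²·0.66] + 102.586 = 853.955 + 102.586 = 956.541.
Reliability = 956.541 / 1263.72 = 0.7569.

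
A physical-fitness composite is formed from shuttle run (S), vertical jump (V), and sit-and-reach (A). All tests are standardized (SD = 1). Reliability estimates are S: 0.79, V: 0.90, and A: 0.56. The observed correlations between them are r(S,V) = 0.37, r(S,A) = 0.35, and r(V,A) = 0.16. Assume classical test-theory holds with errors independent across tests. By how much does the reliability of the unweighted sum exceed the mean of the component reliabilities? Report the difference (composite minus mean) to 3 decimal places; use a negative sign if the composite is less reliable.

Var(sum) = 3 + 1.76 = 4.76; true-score variance = 2.25 + 1.76 = 4.01; composite reliability = 0.8424.
Mean component reliability = 0.7500.
Difference = 0.8424 − 0.7500 = 0.092.

0.092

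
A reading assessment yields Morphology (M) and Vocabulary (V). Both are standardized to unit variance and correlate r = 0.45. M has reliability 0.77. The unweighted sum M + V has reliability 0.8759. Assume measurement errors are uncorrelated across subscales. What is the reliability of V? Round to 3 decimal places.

Var(M+V) = 2 + 2·0.45 = 2.900.
True-score variance = ρ_M + ρ_V + 2·0.45, so 0.8759 = (0.77 + ρ_V + 0.90) / 2.900.
ρ_V = 0.8759·2.900 − 0.77 − 0.90 = 0.870.

0.870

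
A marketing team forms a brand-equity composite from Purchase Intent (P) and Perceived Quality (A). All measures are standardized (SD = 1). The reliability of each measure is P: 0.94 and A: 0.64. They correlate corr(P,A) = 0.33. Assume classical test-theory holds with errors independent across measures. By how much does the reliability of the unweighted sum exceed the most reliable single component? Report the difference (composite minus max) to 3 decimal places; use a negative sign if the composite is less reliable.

-0.098

Var(sum) = 2 + 0.66 = 2.66; true-score variance = 1.58 + 0.66 = 2.24; composite reliability = 0.8421.
Max component reliability = 0.9400.
Difference = 0.8421 − 0.9400 = -0.098.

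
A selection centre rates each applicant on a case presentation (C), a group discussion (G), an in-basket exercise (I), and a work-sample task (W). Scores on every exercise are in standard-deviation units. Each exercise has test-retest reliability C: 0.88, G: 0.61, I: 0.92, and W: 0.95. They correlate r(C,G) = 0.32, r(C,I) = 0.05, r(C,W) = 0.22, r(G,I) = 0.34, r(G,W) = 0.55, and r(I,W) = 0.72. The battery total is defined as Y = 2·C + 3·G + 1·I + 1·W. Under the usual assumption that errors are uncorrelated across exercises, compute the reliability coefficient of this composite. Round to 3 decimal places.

Var(Y) = 2² + 3² + 1 + 1 + 2·[6·0.32 + 2·0.05 + 2·0.22 + 3·0.34 + 3·0.55 + 0.72] = 15 + 11.7 = 26.7.
Under uncorrelated errors the observed covariances equal the true-score covariances, so only the own-variance terms attenuate.
True-score variance = [2²·0.88 + 3²·0.61 + 0.92 + 0.95] + 11.7 = 10.88 + 11.7 = 22.58.
Reliability = 22.58 / 26.7 = 0.846.

0.846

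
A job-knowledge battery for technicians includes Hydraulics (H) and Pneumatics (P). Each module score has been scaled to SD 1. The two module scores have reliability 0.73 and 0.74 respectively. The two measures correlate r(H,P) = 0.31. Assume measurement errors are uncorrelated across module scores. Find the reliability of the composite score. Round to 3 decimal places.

Var(H+P) = 2 + 2·[0.31] = 2 + 0.62 = 2.62.
With uncorrelated errors the cross-covariances are all true-score covariance, so they carry over unchanged; only the diagonal terms shrink to ρᵢσᵢ².
True-score variance = [0.73 + 0.74] + 0.62 = 1.47 + 0.62 = 2.09.
Reliability = 2.09 / 2.62 = 0.798.

0.798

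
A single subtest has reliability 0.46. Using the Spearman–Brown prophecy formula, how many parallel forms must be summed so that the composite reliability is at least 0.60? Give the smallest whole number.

2

k ≥ ρ*(1−ρ₁)/(ρ₁(1−ρ*)) = 0.60·0.54 / (0.46·0.40) = 1.761.
Smallest integer k = 2.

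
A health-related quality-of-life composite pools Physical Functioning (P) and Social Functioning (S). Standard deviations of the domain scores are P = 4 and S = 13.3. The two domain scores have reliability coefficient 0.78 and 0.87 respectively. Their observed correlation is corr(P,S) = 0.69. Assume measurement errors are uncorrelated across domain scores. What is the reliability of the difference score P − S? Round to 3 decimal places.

Var(P−S) = 4² + 13.3² − 2·4·13.3·0.69 = 192.89 − 73.416 = 119.474.
With uncorrelated errors the cross-covariances are all true-score covariance, so they carry over unchanged; only the diagonal terms shrink to ρᵢσᵢ².
True-score variance = [4²·0.78 + 13.3²·0.87] − 73.416 = 166.374 − 73.416 = 92.9583.
Reliability = 92.9583 / 119.474 = 0.778.

0.778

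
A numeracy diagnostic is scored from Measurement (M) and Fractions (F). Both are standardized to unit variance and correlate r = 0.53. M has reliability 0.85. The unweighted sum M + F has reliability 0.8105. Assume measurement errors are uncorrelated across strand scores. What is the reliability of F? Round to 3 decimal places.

0.570

Var(M+F) = 2 + 2·0.53 = 3.060.
True-score variance = ρ_M + ρ_F + 2·0.53, so 0.8105 = (0.85 + ρ_F + 1.06) / 3.060.
ρ_F = 0.8105·3.060 − 0.85 − 1.06 = 0.570.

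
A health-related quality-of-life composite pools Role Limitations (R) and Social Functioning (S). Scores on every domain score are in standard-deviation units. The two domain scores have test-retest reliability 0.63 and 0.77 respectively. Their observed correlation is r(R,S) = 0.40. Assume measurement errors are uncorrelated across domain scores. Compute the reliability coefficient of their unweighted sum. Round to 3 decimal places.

Var(R+S) = 2 + 2·[0.40] = 2 + 0.8 = 2.8.
With uncorrelated errors the cross-covariances are all true-score covariance, so they carry over unchanged; only the diagonal terms shrink to ρᵢσᵢ².
True-score variance = [0.63 + 0.77] + 0.8 = 1.4 + 0.8 = 2.2.
Reliability = 2.2 / 2.8 = 0.786.

0.786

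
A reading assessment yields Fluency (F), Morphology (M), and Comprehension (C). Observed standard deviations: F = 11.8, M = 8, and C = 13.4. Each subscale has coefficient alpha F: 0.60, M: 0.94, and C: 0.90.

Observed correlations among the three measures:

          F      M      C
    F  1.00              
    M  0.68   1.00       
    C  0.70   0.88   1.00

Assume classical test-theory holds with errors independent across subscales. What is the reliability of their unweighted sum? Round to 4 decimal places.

Var(F+M+C) = 11.8² + 8² + 13.4² + 2·[11.8·8·0.68 + 11.8·13.4·0.70 + 8·13.4·0.88] = 382.8 + 538.424 = 921.224.
Because errors are independent across components, Cov(Tᵢ,Tⱼ) = Cov(Xᵢ,Xⱼ); the off-diagonal part of the true-score variance is the same as above.
True-score variance = [11.8²·0.60 + 8²·0.94 + 13.4²·0.90] + 538.424 = 305.308 + 538.424 = 843.732.
Reliability = 843.732 / 921.224 = 0.9159.

0.9159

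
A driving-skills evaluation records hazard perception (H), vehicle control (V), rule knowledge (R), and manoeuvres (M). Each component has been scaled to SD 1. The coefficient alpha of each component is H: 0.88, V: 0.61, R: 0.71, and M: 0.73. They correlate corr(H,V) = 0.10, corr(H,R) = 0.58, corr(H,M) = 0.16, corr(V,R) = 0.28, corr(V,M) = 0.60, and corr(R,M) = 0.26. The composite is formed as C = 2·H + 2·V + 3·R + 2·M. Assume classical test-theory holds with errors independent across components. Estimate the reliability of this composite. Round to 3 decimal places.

Var(C) = 2² + 2² + 3² + 2² + 2·[4·0.10 + 6·0.58 + 4·0.16 + 6·0.28 + 4·0.60 + 6·0.26] = 21 + 20.32 = 41.32.
With uncorrelated errors the cross-covariances are all true-score covariance, so they carry over unchanged; only the diagonal terms shrink to ρᵢσᵢ².
True-score variance = [2²·0.88 + 2²·0.61 + 3²·0.71 + 2²·0.73] + 20.32 = 15.27 + 20.32 = 35.59.
Reliability = 35.59 / 41.32 = 0.861.

0.861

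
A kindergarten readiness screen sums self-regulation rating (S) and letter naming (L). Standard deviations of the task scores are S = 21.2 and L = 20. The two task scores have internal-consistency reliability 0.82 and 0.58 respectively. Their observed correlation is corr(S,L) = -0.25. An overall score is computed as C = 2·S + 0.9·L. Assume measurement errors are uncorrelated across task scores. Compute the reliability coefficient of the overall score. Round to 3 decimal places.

0.736

Var(C) = 2²·21.2² + 0.9²·20² + 2·[1.8·21.2·20·(-0.25)] = 2121.76 − 381.6 = 1740.16.
Under uncorrelated errors the observed covariances equal the true-score covariances, so only the own-variance terms attenuate.
True-score variance = [2²·21.2²·0.82 + 0.9²·20²·0.58] − 381.6 = 1662.08 − 381.6 = 1280.48.
Reliability = 1280.48 / 1740.16 = 0.736.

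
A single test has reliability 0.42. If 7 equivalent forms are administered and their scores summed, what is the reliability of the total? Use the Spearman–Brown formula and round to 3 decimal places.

ρ_k = kρ / (1 + (k−1)ρ) = 7·0.42 / (1 + 6·0.42) = 2.940 / 3.520 = 0.835.

0.835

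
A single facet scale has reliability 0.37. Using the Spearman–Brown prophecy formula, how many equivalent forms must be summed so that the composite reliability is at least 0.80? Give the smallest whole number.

7

k ≥ ρ*(1−ρ₁)/(ρ₁(1−ρ*)) = 0.80·0.63 / (0.37·0.20) = 6.811.
Smallest integer k = 7.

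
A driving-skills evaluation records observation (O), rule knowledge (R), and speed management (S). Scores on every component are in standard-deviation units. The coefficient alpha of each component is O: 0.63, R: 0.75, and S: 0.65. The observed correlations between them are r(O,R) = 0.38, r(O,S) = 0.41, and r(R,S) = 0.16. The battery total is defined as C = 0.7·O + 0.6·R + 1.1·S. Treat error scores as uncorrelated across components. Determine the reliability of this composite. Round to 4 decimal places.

0.7843

Var(C) = 0.7² + 0.6² + 1.1² + 2·[0.42·0.38 + 0.77·0.41 + 0.66·0.16] = 2.06 + 1.1618 = 3.2218.
With uncorrelated errors the cross-covariances are all true-score covariance, so they carry over unchanged; only the diagonal terms shrink to ρᵢσᵢ².
True-score variance = [0.7²·0.63 + 0.6²·0.75 + 1.1²·0.65] + 1.1618 = 1.3652 + 1.1618 = 2.527.
Reliability = 2.527 / 3.2218 = 0.7843.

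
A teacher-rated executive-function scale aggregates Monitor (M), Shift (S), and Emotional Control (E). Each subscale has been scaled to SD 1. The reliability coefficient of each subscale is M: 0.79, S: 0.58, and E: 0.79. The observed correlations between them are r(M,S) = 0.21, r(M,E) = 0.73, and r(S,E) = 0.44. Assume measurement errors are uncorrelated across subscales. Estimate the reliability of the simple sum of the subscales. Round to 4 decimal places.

0.8542

Var(M+S+E) = 3 + 2·[0.21 + 0.73 + 0.44] = 3 + 2.76 = 5.76.
Under uncorrelated errors the observed covariances equal the true-score covariances, so only the own-variance terms attenuate.
True-score variance = [0.79 + 0.58 + 0.79] + 2.76 = 2.16 + 2.76 = 4.92.
Reliability = 4.92 / 5.76 = 0.8542.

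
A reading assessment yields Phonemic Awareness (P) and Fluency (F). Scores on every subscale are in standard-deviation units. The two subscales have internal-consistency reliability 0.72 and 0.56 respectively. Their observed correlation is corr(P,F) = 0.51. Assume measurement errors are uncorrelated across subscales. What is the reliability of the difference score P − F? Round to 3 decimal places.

0.265

Var(P−F) = 1 + 1 − 2·0.51 = 2 − 1.02 = 0.98.
With uncorrelated errors the cross-covariances are all true-score covariance, so they carry over unchanged; only the diagonal terms shrink to ρᵢσᵢ².
True-score variance = [0.72 + 0.56] − 1.02 = 1.28 − 1.02 = 0.26.
Reliability = 0.26 / 0.98 = 0.265.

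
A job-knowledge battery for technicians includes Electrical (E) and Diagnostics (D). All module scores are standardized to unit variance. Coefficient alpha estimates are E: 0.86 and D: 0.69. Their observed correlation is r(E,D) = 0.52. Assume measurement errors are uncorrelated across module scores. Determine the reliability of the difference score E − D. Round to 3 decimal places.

0.531

Var(E−D) = 1 + 1 − 2·0.52 = 2 − 1.04 = 0.96.
Under uncorrelated errors the observed covariances equal the true-score covariances, so only the own-variance terms attenuate.
True-score variance = [0.86 + 0.69] − 1.04 = 1.55 − 1.04 = 0.51.
Reliability = 0.51 / 0.96 = 0.531.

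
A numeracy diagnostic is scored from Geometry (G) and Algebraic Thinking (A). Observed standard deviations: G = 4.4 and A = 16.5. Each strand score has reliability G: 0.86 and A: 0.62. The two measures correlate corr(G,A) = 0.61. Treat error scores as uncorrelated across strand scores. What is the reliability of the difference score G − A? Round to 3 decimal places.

0.477

Var(G−A) = 4.4² + 16.5² − 2·4.4·16.5·0.61 = 291.61 − 88.572 = 203.038.
Under uncorrelated errors the observed covariances equal the true-score covariances, so only the own-variance terms attenuate.
True-score variance = [4.4²·0.86 + 16.5²·0.62] − 88.572 = 185.445 − 88.572 = 96.8726.
Reliability = 96.8726 / 203.038 = 0.477.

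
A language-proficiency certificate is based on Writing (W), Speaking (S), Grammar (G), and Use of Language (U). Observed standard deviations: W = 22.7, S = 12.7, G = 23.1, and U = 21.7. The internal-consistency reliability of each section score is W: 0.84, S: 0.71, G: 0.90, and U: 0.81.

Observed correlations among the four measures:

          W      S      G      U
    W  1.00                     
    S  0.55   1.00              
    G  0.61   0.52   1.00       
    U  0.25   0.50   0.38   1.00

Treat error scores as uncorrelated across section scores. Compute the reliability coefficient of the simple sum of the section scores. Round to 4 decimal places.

Var(W+S+G+U) = 22.7² + 12.7² + 23.1² + 21.7² + 2·[22.7·12.7·0.55 + 22.7·23.1·0.61 + 22.7·21.7·0.25 + 12.7·23.1·0.52 + 12.7·21.7·0.50 + 23.1·21.7·0.38] = 1681.08 + 2164.81 = 3845.89.
Because errors are independent across components, Cov(Tᵢ,Tⱼ) = Cov(Xᵢ,Xⱼ); the off-diagonal part of the true-score variance is the same as above.
True-score variance = [22.7²·0.84 + 12.7²·0.71 + 23.1²·0.90 + 21.7²·0.81] + 2164.81 = 1409.03 + 2164.81 = 3573.83.
Reliability = 3573.83 / 3845.89 = 0.9293.

0.9293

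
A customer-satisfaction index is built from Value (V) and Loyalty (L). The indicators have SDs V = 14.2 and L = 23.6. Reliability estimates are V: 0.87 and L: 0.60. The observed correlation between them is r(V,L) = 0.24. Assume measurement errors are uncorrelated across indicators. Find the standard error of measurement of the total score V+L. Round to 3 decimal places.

15.780

Var(total) = 758.6 + 160.858 = 919.458.
True-score variance = 509.603 + 160.858 = 670.46, so reliability = 0.7292.
Error variance = 919.458 − 670.46 = 248.997; SEM = √248.997 = 15.780.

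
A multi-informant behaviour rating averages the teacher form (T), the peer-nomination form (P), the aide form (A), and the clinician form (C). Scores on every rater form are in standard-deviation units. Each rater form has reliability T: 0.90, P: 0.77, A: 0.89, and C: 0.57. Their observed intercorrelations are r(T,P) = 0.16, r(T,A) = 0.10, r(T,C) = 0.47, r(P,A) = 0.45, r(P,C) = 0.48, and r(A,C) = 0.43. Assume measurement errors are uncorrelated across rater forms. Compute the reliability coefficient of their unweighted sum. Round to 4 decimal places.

0.8936

Var(T+P+A+C) = 4 + 2·[0.16 + 0.10 + 0.47 + 0.45 + 0.48 + 0.43] = 4 + 4.18 = 8.18.
With uncorrelated errors the cross-covariances are all true-score covariance, so they carry over unchanged; only the diagonal terms shrink to ρᵢσᵢ².
True-score variance = [0.90 + 0.77 + 0.89 + 0.57] + 4.18 = 3.13 + 4.18 = 7.31.
Reliability = 7.31 / 8.18 = 0.8936.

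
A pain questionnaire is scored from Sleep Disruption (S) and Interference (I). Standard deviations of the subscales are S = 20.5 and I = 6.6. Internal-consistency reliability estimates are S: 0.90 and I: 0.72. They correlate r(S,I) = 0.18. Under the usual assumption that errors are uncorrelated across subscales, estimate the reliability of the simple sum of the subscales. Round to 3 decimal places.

Var(S+I) = 20.5² + 6.6² + 2·[20.5·6.6·0.18] = 463.81 + 48.708 = 512.518.
With uncorrelated errors the cross-covariances are all true-score covariance, so they carry over unchanged; only the diagonal terms shrink to ρᵢσᵢ².
True-score variance = [20.5²·0.90 + 6.6²·0.72] + 48.708 = 409.588 + 48.708 = 458.296.
Reliability = 458.296 / 512.518 = 0.894.

0.894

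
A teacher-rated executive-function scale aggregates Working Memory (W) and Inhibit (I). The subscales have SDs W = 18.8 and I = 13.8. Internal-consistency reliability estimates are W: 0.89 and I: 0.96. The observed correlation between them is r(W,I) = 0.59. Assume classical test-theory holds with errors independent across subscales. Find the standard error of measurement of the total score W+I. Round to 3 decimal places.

Var(total) = 543.88 + 306.139 = 850.019.
True-score variance = 497.384 + 306.139 = 803.523, so reliability = 0.9453.
Error variance = 850.019 − 803.523 = 46.496; SEM = √46.496 = 6.819.

6.819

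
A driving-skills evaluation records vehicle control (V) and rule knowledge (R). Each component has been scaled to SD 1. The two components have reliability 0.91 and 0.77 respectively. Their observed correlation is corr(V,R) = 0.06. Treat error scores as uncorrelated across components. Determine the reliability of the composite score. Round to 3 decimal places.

Var(V+R) = 2 + 2·[0.06] = 2 + 0.12 = 2.12.
With uncorrelated errors the cross-covariances are all true-score covariance, so they carry over unchanged; only the diagonal terms shrink to ρᵢσᵢ².
True-score variance = [0.91 + 0.77] + 0.12 = 1.68 + 0.12 = 1.8.
Reliability = 1.8 / 2.12 = 0.849.

0.849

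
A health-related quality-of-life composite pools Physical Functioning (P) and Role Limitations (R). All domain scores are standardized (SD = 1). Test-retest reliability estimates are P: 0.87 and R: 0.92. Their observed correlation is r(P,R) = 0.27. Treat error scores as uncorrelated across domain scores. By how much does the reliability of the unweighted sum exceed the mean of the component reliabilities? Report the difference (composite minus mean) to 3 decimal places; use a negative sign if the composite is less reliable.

Var(sum) = 2 + 0.54 = 2.54; true-score variance = 1.79 + 0.54 = 2.33; composite reliability = 0.9173.
Mean component reliability = 0.8950.
Difference = 0.9173 − 0.8950 = 0.022.

0.022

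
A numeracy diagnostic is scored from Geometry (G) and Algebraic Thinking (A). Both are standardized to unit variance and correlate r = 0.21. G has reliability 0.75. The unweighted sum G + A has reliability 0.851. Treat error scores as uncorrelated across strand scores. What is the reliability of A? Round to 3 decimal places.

Var(G+A) = 2 + 2·0.21 = 2.420.
True-score variance = ρ_G + ρ_A + 2·0.21, so 0.851 = (0.75 + ρ_A + 0.42) / 2.420.
ρ_A = 0.851·2.420 − 0.75 − 0.42 = 0.889.

0.889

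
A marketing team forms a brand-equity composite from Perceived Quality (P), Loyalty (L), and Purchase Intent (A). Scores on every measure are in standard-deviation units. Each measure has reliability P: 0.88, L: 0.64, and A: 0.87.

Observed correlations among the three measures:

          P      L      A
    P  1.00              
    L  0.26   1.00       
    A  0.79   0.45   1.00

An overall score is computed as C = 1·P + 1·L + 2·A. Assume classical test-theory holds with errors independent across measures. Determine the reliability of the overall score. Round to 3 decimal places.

Var(C) = 1 + 1 + 2² + 2·[0.26 + 2·0.79 + 2·0.45] = 6 + 5.48 = 11.48.
With uncorrelated errors the cross-covariances are all true-score covariance, so they carry over unchanged; only the diagonal terms shrink to ρᵢσᵢ².
True-score variance = [0.88 + 0.64 + 2²·0.87] + 5.48 = 5 + 5.48 = 10.48.
Reliability = 10.48 / 11.48 = 0.913.

0.913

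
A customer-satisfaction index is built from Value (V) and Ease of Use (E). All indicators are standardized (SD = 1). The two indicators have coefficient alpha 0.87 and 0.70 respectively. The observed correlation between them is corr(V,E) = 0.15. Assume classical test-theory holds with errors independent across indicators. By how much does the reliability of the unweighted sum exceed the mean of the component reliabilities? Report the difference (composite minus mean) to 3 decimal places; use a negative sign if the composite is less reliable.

0.028

Var(sum) = 2 + 0.3 = 2.3; true-score variance = 1.57 + 0.3 = 1.87; composite reliability = 0.8130.
Mean component reliability = 0.7850.
Difference = 0.8130 − 0.7850 = 0.028.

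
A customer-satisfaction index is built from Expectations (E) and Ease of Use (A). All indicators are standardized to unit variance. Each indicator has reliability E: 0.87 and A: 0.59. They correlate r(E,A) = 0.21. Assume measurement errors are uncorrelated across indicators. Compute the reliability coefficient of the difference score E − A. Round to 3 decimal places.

Var(E−A) = 1 + 1 − 2·0.21 = 2 − 0.42 = 1.58.
Under uncorrelated errors the observed covariances equal the true-score covariances, so only the own-variance terms attenuate.
True-score variance = [0.87 + 0.59] − 0.42 = 1.46 − 0.42 = 1.04.
Reliability = 1.04 / 1.58 = 0.658.

0.658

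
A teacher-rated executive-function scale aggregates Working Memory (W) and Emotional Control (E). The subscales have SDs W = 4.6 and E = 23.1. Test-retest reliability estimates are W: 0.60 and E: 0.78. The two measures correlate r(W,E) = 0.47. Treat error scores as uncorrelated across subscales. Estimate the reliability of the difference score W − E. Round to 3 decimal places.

Var(W−E) = 4.6² + 23.1² − 2·4.6·23.1·0.47 = 554.77 − 99.8844 = 454.886.
With uncorrelated errors the cross-covariances are all true-score covariance, so they carry over unchanged; only the diagonal terms shrink to ρᵢσᵢ².
True-score variance = [4.6²·0.60 + 23.1²·0.78] − 99.8844 = 428.912 − 99.8844 = 329.027.
Reliability = 329.027 / 454.886 = 0.723.

0.723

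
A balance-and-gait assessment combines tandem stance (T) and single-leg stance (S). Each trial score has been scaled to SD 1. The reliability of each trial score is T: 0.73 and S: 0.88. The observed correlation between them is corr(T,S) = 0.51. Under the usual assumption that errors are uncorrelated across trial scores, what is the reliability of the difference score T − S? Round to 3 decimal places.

0.602

Var(T−S) = 1 + 1 − 2·0.51 = 2 − 1.02 = 0.98.
Because errors are independent across components, Cov(Tᵢ,Tⱼ) = Cov(Xᵢ,Xⱼ); the off-diagonal part of the true-score variance is the same as above.
True-score variance = [0.73 + 0.88] − 1.02 = 1.61 − 1.02 = 0.59.
Reliability = 0.59 / 0.98 = 0.602.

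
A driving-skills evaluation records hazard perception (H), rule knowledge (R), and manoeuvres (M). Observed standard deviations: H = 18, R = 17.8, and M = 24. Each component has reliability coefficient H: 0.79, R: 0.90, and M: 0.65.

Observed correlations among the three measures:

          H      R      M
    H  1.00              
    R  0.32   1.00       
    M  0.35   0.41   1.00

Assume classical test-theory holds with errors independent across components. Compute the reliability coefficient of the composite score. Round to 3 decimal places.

Var(H+R+M) = 18² + 17.8² + 24² + 2·[18·17.8·0.32 + 18·24·0.35 + 17.8·24·0.41] = 1216.84 + 857.76 = 2074.6.
Under uncorrelated errors the observed covariances equal the true-score covariances, so only the own-variance terms attenuate.
True-score variance = [18²·0.79 + 17.8²·0.90 + 24²·0.65] + 857.76 = 915.516 + 857.76 = 1773.28.
Reliability = 1773.28 / 2074.6 = 0.855.

0.855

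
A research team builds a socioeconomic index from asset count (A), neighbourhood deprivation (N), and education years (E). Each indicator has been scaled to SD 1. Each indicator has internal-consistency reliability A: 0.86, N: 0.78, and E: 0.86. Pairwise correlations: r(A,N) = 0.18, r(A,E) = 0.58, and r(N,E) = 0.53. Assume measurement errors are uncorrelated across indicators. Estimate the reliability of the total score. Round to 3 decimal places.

0.910

Var(A+N+E) = 3 + 2·[0.18 + 0.58 + 0.53] = 3 + 2.58 = 5.58.
With uncorrelated errors the cross-covariances are all true-score covariance, so they carry over unchanged; only the diagonal terms shrink to ρᵢσᵢ².
True-score variance = [0.86 + 0.78 + 0.86] + 2.58 = 2.5 + 2.58 = 5.08.
Reliability = 5.08 / 5.58 = 0.910.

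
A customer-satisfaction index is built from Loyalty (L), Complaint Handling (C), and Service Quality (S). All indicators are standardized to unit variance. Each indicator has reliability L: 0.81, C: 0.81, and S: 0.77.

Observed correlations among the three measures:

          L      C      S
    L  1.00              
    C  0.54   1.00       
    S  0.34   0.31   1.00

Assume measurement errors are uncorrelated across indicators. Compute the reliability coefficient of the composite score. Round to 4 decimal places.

Var(L+C+S) = 3 + 2·[0.54 + 0.34 + 0.31] = 3 + 2.38 = 5.38.
Because errors are independent across components, Cov(Tᵢ,Tⱼ) = Cov(Xᵢ,Xⱼ); the off-diagonal part of the true-score variance is the same as above.
True-score variance = [0.81 + 0.81 + 0.77] + 2.38 = 2.39 + 2.38 = 4.77.
Reliability = 4.77 / 5.38 = 0.8866.

0.8866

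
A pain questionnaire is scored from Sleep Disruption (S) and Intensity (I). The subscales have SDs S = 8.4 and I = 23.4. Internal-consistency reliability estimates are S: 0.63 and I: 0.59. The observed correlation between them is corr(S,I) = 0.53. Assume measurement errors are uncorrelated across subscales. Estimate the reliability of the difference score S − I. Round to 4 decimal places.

Var(S−I) = 8.4² + 23.4² − 2·8.4·23.4·0.53 = 618.12 − 208.354 = 409.766.
Because errors are independent across components, Cov(Tᵢ,Tⱼ) = Cov(Xᵢ,Xⱼ); the off-diagonal part of the true-score variance is the same as above.
True-score variance = [8.4²·0.63 + 23.4²·0.59] − 208.354 = 367.513 − 208.354 = 159.16.
Reliability = 159.16 / 409.766 = 0.3884.

0.3884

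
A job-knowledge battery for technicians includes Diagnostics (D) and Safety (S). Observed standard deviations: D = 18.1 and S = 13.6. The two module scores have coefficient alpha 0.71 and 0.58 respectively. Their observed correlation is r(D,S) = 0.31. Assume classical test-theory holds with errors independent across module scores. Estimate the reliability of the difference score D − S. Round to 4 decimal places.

Var(D−S) = 18.1² + 13.6² − 2·18.1·13.6·0.31 = 512.57 − 152.619 = 359.951.
Because errors are independent across components, Cov(Tᵢ,Tⱼ) = Cov(Xᵢ,Xⱼ); the off-diagonal part of the true-score variance is the same as above.
True-score variance = [18.1²·0.71 + 13.6²·0.58] − 152.619 = 339.88 − 152.619 = 187.261.
Reliability = 187.261 / 359.951 = 0.5202.

0.5202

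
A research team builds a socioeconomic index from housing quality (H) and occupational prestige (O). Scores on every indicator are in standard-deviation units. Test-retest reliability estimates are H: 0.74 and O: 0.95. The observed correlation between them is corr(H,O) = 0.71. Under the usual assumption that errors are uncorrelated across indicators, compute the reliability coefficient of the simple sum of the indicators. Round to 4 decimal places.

Var(H+O) = 2 + 2·[0.71] = 2 + 1.42 = 3.42.
With uncorrelated errors the cross-covariances are all true-score covariance, so they carry over unchanged; only the diagonal terms shrink to ρᵢσᵢ².
True-score variance = [0.74 + 0.95] + 1.42 = 1.69 + 1.42 = 3.11.
Reliability = 3.11 / 3.42 = 0.9094.

0.9094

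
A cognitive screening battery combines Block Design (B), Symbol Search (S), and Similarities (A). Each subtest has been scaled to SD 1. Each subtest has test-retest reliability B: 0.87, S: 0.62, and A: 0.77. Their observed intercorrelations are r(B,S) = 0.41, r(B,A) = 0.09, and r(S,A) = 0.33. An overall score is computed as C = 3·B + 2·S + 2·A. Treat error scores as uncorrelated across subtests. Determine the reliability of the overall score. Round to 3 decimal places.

0.859

Var(C) = 3² + 2² + 2² + 2·[6·0.41 + 6·0.09 + 4·0.33] = 17 + 8.64 = 25.64.
Because errors are independent across components, Cov(Tᵢ,Tⱼ) = Cov(Xᵢ,Xⱼ); the off-diagonal part of the true-score variance is the same as above.
True-score variance = [3²·0.87 + 2²·0.62 + 2²·0.77] + 8.64 = 13.39 + 8.64 = 22.03.
Reliability = 22.03 / 25.64 = 0.859.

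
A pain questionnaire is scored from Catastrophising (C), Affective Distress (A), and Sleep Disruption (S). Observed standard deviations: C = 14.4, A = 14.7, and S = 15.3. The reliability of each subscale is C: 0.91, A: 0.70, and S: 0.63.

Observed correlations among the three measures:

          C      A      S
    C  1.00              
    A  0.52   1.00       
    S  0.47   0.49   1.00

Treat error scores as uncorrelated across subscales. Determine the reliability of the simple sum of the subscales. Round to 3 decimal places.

Var(C+A+S) = 14.4² + 14.7² + 15.3² + 2·[14.4·14.7·0.52 + 14.4·15.3·0.47 + 14.7·15.3·0.49] = 657.54 + 647.66 = 1305.2.
Because errors are independent across components, Cov(Tᵢ,Tⱼ) = Cov(Xᵢ,Xⱼ); the off-diagonal part of the true-score variance is the same as above.
True-score variance = [14.4²·0.91 + 14.7²·0.70 + 15.3²·0.63] + 647.66 = 487.437 + 647.66 = 1135.1.
Reliability = 1135.1 / 1305.2 = 0.870.

0.870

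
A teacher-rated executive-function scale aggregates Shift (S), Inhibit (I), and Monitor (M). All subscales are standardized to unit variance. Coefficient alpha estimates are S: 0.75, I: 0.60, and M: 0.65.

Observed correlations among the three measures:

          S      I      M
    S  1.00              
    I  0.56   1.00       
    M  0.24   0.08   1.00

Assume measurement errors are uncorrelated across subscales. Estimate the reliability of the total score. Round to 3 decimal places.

Var(S+I+M) = 3 + 2·[0.56 + 0.24 + 0.08] = 3 + 1.76 = 4.76.
Under uncorrelated errors the observed covariances equal the true-score covariances, so only the own-variance terms attenuate.
True-score variance = [0.75 + 0.60 + 0.65] + 1.76 = 2 + 1.76 = 3.76.
Reliability = 3.76 / 4.76 = 0.790.

0.790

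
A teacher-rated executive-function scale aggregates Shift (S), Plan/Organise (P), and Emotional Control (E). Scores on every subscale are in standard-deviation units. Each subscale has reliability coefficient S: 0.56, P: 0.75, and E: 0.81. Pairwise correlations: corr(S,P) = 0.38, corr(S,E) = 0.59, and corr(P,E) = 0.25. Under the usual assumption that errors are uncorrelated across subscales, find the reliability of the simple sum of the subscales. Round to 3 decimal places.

0.838

Var(S+P+E) = 3 + 2·[0.38 + 0.59 + 0.25] = 3 + 2.44 = 5.44.
Because errors are independent across components, Cov(Tᵢ,Tⱼ) = Cov(Xᵢ,Xⱼ); the off-diagonal part of the true-score variance is the same as above.
True-score variance = [0.56 + 0.75 + 0.81] + 2.44 = 2.12 + 2.44 = 4.56.
Reliability = 4.56 / 5.44 = 0.838.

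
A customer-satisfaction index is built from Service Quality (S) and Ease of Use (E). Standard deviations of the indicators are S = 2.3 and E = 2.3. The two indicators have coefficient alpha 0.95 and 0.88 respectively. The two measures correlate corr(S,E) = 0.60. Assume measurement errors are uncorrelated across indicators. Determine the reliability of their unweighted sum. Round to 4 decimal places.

Var(S+E) = 2.3² + 2.3² + 2·[2.3·2.3·0.60] = 10.58 + 6.348 = 16.928.
Under uncorrelated errors the observed covariances equal the true-score covariances, so only the own-variance terms attenuate.
True-score variance = [2.3²·0.95 + 2.3²·0.88] + 6.348 = 9.6807 + 6.348 = 16.0287.
Reliability = 16.0287 / 16.928 = 0.9469.

0.9469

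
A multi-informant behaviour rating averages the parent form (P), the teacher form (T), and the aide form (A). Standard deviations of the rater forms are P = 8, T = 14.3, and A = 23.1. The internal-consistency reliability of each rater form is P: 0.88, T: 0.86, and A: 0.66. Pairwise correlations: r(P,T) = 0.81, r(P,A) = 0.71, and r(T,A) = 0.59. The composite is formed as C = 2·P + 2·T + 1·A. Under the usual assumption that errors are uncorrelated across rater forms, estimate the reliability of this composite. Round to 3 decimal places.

0.911

Var(C) = 2²·8² + 2²·14.3² + 23.1² + 2·[4·8·14.3·0.81 + 2·8·23.1·0.71 + 2·14.3·23.1·0.59] = 1607.57 + 2045.72 = 3653.29.
Under uncorrelated errors the observed covariances equal the true-score covariances, so only the own-variance terms attenuate.
True-score variance = [2²·8²·0.88 + 2²·14.3²·0.86 + 23.1²·0.66] + 2045.72 = 1280.91 + 2045.72 = 3326.63.
Reliability = 3326.63 / 3653.29 = 0.911.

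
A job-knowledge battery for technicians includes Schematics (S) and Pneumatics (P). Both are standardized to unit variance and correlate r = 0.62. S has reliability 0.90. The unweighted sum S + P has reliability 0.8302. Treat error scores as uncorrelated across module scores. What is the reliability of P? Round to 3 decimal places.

0.550

Var(S+P) = 2 + 2·0.62 = 3.240.
True-score variance = ρ_S + ρ_P + 2·0.62, so 0.8302 = (0.90 + ρ_P + 1.24) / 3.240.
ρ_P = 0.8302·3.240 − 0.90 − 1.24 = 0.550.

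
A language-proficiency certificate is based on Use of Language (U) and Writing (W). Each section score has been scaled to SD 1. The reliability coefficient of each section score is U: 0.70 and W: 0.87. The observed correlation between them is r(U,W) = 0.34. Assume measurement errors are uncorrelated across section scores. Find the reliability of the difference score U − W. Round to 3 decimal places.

Var(U−W) = 1 + 1 − 2·0.34 = 2 − 0.68 = 1.32.
Because errors are independent across components, Cov(Tᵢ,Tⱼ) = Cov(Xᵢ,Xⱼ); the off-diagonal part of the true-score variance is the same as above.
True-score variance = [0.70 + 0.87] − 0.68 = 1.57 − 0.68 = 0.89.
Reliability = 0.89 / 1.32 = 0.674.

0.674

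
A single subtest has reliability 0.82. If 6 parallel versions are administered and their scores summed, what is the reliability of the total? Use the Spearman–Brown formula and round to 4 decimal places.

0.9647

ρ_k = kρ / (1 + (k−1)ρ) = 6·0.82 / (1 + 5·0.82) = 4.920 / 5.100 = 0.9647.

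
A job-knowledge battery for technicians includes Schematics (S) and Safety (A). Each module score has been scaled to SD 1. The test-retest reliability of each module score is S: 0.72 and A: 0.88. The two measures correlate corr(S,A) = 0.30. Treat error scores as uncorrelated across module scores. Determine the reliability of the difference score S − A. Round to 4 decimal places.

0.7143

Var(S−A) = 1 + 1 − 2·0.30 = 2 − 0.6 = 1.4.
Because errors are independent across components, Cov(Tᵢ,Tⱼ) = Cov(Xᵢ,Xⱼ); the off-diagonal part of the true-score variance is the same as above.
True-score variance = [0.72 + 0.88] − 0.6 = 1.6 − 0.6 = 1.
Reliability = 1 / 1.4 = 0.7143.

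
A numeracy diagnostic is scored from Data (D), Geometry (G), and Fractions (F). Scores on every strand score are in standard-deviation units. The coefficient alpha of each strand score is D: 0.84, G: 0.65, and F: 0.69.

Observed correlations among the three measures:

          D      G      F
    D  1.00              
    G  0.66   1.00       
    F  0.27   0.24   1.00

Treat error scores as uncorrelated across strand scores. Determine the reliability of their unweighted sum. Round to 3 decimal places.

0.846

Var(D+G+F) = 3 + 2·[0.66 + 0.27 + 0.24] = 3 + 2.34 = 5.34.
Under uncorrelated errors the observed covariances equal the true-score covariances, so only the own-variance terms attenuate.
True-score variance = [0.84 + 0.65 + 0.69] + 2.34 = 2.18 + 2.34 = 4.52.
Reliability = 4.52 / 5.34 = 0.846.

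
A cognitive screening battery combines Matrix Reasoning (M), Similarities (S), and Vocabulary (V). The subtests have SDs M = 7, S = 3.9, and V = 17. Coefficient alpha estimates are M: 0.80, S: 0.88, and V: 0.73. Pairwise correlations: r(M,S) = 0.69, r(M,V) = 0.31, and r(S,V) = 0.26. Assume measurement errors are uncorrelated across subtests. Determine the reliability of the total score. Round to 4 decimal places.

Var(M+S+V) = 7² + 3.9² + 17² + 2·[7·3.9·0.69 + 7·17·0.31 + 3.9·17·0.26] = 353.21 + 145.93 = 499.14.
Because errors are independent across components, Cov(Tᵢ,Tⱼ) = Cov(Xᵢ,Xⱼ); the off-diagonal part of the true-score variance is the same as above.
True-score variance = [7²·0.80 + 3.9²·0.88 + 17²·0.73] + 145.93 = 263.555 + 145.93 = 409.485.
Reliability = 409.485 / 499.14 = 0.8204.

0.8204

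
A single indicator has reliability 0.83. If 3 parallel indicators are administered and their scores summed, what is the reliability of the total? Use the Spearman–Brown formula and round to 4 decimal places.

ρ_k = kρ / (1 + (k−1)ρ) = 3·0.83 / (1 + 2·0.83) = 2.490 / 2.660 = 0.9361.

0.9361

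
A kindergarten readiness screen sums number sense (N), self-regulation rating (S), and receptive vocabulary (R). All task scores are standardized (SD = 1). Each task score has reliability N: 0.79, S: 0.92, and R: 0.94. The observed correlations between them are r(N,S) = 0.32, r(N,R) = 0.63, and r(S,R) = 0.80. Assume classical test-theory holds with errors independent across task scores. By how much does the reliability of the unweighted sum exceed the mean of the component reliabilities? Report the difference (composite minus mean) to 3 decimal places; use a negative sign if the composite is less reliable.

0.063

Var(sum) = 3 + 3.5 = 6.5; true-score variance = 2.65 + 3.5 = 6.15; composite reliability = 0.9462.
Mean component reliability = 0.8833.
Difference = 0.9462 − 0.8833 = 0.063.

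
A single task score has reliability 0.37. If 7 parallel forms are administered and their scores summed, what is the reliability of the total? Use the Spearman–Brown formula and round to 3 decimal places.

ρ_k = kρ / (1 + (k−1)ρ) = 7·0.37 / (1 + 6·0.37) = 2.590 / 3.220 = 0.804.

0.804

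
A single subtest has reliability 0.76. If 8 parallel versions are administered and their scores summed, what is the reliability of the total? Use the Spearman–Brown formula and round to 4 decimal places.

ρ_k = kρ / (1 + (k−1)ρ) = 8·0.76 / (1 + 7·0.76) = 6.080 / 6.320 = 0.9620.

0.9620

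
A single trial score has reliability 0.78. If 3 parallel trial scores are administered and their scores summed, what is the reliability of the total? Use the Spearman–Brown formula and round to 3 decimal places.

0.914

ρ_k = kρ / (1 + (k−1)ρ) = 3·0.78 / (1 + 2·0.78) = 2.340 / 2.560 = 0.914.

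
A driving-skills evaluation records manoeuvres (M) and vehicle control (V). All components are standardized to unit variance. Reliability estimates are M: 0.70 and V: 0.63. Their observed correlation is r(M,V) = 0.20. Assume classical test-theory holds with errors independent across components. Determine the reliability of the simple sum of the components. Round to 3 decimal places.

Var(M+V) = 2 + 2·[0.20] = 2 + 0.4 = 2.4.
Under uncorrelated errors the observed covariances equal the true-score covariances, so only the own-variance terms attenuate.
True-score variance = [0.70 + 0.63] + 0.4 = 1.33 + 0.4 = 1.73.
Reliability = 1.73 / 2.4 = 0.721.

0.721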